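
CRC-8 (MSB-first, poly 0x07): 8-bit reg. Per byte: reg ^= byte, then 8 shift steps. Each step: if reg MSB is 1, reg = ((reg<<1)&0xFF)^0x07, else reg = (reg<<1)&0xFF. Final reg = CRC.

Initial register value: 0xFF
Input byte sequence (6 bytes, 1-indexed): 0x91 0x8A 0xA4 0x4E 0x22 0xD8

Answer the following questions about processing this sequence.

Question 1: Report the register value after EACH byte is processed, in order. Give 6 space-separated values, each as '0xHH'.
0x0D 0x9C 0xA8 0xBC 0xD3 0x31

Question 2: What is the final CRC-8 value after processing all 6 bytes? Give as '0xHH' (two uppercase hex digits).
Answer: 0x31

Derivation:
After byte 1 (0x91): reg=0x0D
After byte 2 (0x8A): reg=0x9C
After byte 3 (0xA4): reg=0xA8
After byte 4 (0x4E): reg=0xBC
After byte 5 (0x22): reg=0xD3
After byte 6 (0xD8): reg=0x31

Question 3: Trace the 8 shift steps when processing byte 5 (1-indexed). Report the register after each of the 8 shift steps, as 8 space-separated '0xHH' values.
Answer: 0x3B 0x76 0xEC 0xDF 0xB9 0x75 0xEA 0xD3

Derivation:
After byte 1 (0x91): reg=0x0D
After byte 2 (0x8A): reg=0x9C
After byte 3 (0xA4): reg=0xA8
After byte 4 (0x4E): reg=0xBC
Register before byte 5: 0xBC
After XOR with byte 0x22: 0x9E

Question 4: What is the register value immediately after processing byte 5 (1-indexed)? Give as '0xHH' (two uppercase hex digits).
Answer: 0xD3

Derivation:
After byte 1 (0x91): reg=0x0D
After byte 2 (0x8A): reg=0x9C
After byte 3 (0xA4): reg=0xA8
After byte 4 (0x4E): reg=0xBC
After byte 5 (0x22): reg=0xD3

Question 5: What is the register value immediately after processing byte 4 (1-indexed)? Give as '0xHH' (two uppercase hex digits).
After byte 1 (0x91): reg=0x0D
After byte 2 (0x8A): reg=0x9C
After byte 3 (0xA4): reg=0xA8
After byte 4 (0x4E): reg=0xBC

Answer: 0xBC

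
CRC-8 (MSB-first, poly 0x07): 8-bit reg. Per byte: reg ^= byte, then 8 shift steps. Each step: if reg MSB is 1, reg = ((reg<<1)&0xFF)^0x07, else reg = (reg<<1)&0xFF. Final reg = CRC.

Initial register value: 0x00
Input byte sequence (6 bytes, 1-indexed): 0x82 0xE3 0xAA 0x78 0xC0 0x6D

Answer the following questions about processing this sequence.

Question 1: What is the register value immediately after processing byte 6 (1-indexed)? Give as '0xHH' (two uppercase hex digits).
Answer: 0x9F

Derivation:
After byte 1 (0x82): reg=0x87
After byte 2 (0xE3): reg=0x3B
After byte 3 (0xAA): reg=0xFE
After byte 4 (0x78): reg=0x9B
After byte 5 (0xC0): reg=0x86
After byte 6 (0x6D): reg=0x9F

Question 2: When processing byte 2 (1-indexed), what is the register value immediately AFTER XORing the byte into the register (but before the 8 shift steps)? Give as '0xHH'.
Answer: 0x64

Derivation:
Register before byte 2: 0x87
Byte 2: 0xE3
0x87 XOR 0xE3 = 0x64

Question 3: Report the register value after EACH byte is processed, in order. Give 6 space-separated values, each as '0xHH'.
0x87 0x3B 0xFE 0x9B 0x86 0x9F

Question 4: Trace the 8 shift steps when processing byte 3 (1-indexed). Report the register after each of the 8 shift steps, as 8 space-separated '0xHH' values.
Answer: 0x25 0x4A 0x94 0x2F 0x5E 0xBC 0x7F 0xFE

Derivation:
After byte 1 (0x82): reg=0x87
After byte 2 (0xE3): reg=0x3B
Register before byte 3: 0x3B
After XOR with byte 0xAA: 0x91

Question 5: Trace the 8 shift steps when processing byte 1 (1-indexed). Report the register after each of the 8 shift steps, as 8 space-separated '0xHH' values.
Register before byte 1: 0x00
After XOR with byte 0x82: 0x82

Answer: 0x03 0x06 0x0C 0x18 0x30 0x60 0xC0 0x87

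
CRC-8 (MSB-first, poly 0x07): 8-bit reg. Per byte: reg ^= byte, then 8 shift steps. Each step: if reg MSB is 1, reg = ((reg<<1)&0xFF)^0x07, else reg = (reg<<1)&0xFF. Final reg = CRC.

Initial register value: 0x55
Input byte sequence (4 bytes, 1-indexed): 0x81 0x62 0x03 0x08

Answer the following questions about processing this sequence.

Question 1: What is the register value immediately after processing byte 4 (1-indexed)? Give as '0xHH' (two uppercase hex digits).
Answer: 0x81

Derivation:
After byte 1 (0x81): reg=0x22
After byte 2 (0x62): reg=0xC7
After byte 3 (0x03): reg=0x52
After byte 4 (0x08): reg=0x81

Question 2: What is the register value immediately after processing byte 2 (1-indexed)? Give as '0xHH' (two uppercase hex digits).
After byte 1 (0x81): reg=0x22
After byte 2 (0x62): reg=0xC7

Answer: 0xC7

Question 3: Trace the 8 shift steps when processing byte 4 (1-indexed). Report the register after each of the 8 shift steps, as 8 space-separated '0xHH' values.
After byte 1 (0x81): reg=0x22
After byte 2 (0x62): reg=0xC7
After byte 3 (0x03): reg=0x52
Register before byte 4: 0x52
After XOR with byte 0x08: 0x5A

Answer: 0xB4 0x6F 0xDE 0xBB 0x71 0xE2 0xC3 0x81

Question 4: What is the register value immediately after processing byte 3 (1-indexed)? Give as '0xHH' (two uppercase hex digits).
Answer: 0x52

Derivation:
After byte 1 (0x81): reg=0x22
After byte 2 (0x62): reg=0xC7
After byte 3 (0x03): reg=0x52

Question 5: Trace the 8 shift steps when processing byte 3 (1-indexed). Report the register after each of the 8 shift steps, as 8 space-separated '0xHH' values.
After byte 1 (0x81): reg=0x22
After byte 2 (0x62): reg=0xC7
Register before byte 3: 0xC7
After XOR with byte 0x03: 0xC4

Answer: 0x8F 0x19 0x32 0x64 0xC8 0x97 0x29 0x52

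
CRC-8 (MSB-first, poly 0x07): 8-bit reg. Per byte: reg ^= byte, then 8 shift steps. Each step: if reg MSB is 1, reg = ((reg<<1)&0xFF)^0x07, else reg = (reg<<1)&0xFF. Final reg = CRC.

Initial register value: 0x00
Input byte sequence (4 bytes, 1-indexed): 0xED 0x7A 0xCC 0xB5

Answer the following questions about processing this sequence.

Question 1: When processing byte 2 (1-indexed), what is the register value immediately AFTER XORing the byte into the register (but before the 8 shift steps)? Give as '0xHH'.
Register before byte 2: 0x8D
Byte 2: 0x7A
0x8D XOR 0x7A = 0xF7

Answer: 0xF7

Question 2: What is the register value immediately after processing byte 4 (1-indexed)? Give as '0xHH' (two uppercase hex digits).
After byte 1 (0xED): reg=0x8D
After byte 2 (0x7A): reg=0xCB
After byte 3 (0xCC): reg=0x15
After byte 4 (0xB5): reg=0x69

Answer: 0x69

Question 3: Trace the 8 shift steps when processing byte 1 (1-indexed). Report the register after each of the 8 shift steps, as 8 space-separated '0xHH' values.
Register before byte 1: 0x00
After XOR with byte 0xED: 0xED

Answer: 0xDD 0xBD 0x7D 0xFA 0xF3 0xE1 0xC5 0x8D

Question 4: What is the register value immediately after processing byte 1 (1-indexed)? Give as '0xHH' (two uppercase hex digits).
After byte 1 (0xED): reg=0x8D

Answer: 0x8D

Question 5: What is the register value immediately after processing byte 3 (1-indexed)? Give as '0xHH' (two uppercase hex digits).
Answer: 0x15

Derivation:
After byte 1 (0xED): reg=0x8D
After byte 2 (0x7A): reg=0xCB
After byte 3 (0xCC): reg=0x15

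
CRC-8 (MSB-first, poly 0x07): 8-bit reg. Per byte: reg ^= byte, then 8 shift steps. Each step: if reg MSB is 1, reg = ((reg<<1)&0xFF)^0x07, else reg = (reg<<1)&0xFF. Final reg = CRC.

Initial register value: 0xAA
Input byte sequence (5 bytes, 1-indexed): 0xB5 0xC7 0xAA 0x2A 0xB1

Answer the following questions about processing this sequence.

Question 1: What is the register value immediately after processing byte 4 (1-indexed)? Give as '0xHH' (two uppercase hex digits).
After byte 1 (0xB5): reg=0x5D
After byte 2 (0xC7): reg=0xCF
After byte 3 (0xAA): reg=0x3C
After byte 4 (0x2A): reg=0x62

Answer: 0x62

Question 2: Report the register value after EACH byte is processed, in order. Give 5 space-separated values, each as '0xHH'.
0x5D 0xCF 0x3C 0x62 0x37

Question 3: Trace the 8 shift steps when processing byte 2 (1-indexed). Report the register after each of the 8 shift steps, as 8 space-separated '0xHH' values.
Answer: 0x33 0x66 0xCC 0x9F 0x39 0x72 0xE4 0xCF

Derivation:
After byte 1 (0xB5): reg=0x5D
Register before byte 2: 0x5D
After XOR with byte 0xC7: 0x9A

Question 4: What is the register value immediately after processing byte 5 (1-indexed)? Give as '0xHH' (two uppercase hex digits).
Answer: 0x37

Derivation:
After byte 1 (0xB5): reg=0x5D
After byte 2 (0xC7): reg=0xCF
After byte 3 (0xAA): reg=0x3C
After byte 4 (0x2A): reg=0x62
After byte 5 (0xB1): reg=0x37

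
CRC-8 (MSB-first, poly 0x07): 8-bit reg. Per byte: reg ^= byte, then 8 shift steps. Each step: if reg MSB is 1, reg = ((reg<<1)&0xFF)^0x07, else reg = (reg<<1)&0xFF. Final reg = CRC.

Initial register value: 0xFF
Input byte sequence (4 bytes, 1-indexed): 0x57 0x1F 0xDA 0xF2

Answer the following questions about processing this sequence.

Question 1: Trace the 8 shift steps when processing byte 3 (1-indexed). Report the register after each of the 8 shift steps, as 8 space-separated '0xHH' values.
Answer: 0x6E 0xDC 0xBF 0x79 0xF2 0xE3 0xC1 0x85

Derivation:
After byte 1 (0x57): reg=0x51
After byte 2 (0x1F): reg=0xED
Register before byte 3: 0xED
After XOR with byte 0xDA: 0x37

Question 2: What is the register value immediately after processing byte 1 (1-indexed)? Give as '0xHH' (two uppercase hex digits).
Answer: 0x51

Derivation:
After byte 1 (0x57): reg=0x51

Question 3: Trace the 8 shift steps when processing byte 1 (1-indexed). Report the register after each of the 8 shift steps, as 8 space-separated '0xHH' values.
Answer: 0x57 0xAE 0x5B 0xB6 0x6B 0xD6 0xAB 0x51

Derivation:
Register before byte 1: 0xFF
After XOR with byte 0x57: 0xA8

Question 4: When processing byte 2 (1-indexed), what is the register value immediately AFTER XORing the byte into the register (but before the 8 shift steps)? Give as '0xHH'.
Answer: 0x4E

Derivation:
Register before byte 2: 0x51
Byte 2: 0x1F
0x51 XOR 0x1F = 0x4E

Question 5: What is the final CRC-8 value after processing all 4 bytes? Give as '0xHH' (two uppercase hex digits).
After byte 1 (0x57): reg=0x51
After byte 2 (0x1F): reg=0xED
After byte 3 (0xDA): reg=0x85
After byte 4 (0xF2): reg=0x42

Answer: 0x42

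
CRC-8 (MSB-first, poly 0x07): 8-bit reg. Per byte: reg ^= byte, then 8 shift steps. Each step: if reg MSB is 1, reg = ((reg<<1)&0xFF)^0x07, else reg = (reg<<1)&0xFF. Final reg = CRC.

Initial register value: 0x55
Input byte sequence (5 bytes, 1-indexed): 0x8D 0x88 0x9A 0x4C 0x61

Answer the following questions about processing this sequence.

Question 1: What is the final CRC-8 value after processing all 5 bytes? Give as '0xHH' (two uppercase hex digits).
After byte 1 (0x8D): reg=0x06
After byte 2 (0x88): reg=0xA3
After byte 3 (0x9A): reg=0xAF
After byte 4 (0x4C): reg=0xA7
After byte 5 (0x61): reg=0x5C

Answer: 0x5C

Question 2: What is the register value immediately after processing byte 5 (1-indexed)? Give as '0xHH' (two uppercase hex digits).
After byte 1 (0x8D): reg=0x06
After byte 2 (0x88): reg=0xA3
After byte 3 (0x9A): reg=0xAF
After byte 4 (0x4C): reg=0xA7
After byte 5 (0x61): reg=0x5C

Answer: 0x5C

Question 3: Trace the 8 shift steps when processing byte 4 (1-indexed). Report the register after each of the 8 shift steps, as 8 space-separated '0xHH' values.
Answer: 0xC1 0x85 0x0D 0x1A 0x34 0x68 0xD0 0xA7

Derivation:
After byte 1 (0x8D): reg=0x06
After byte 2 (0x88): reg=0xA3
After byte 3 (0x9A): reg=0xAF
Register before byte 4: 0xAF
After XOR with byte 0x4C: 0xE3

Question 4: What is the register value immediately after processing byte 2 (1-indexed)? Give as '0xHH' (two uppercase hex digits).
After byte 1 (0x8D): reg=0x06
After byte 2 (0x88): reg=0xA3

Answer: 0xA3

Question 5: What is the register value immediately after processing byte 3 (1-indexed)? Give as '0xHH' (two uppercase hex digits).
Answer: 0xAF

Derivation:
After byte 1 (0x8D): reg=0x06
After byte 2 (0x88): reg=0xA3
After byte 3 (0x9A): reg=0xAF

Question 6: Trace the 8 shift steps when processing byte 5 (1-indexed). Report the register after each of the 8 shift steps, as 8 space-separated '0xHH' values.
Answer: 0x8B 0x11 0x22 0x44 0x88 0x17 0x2E 0x5C

Derivation:
After byte 1 (0x8D): reg=0x06
After byte 2 (0x88): reg=0xA3
After byte 3 (0x9A): reg=0xAF
After byte 4 (0x4C): reg=0xA7
Register before byte 5: 0xA7
After XOR with byte 0x61: 0xC6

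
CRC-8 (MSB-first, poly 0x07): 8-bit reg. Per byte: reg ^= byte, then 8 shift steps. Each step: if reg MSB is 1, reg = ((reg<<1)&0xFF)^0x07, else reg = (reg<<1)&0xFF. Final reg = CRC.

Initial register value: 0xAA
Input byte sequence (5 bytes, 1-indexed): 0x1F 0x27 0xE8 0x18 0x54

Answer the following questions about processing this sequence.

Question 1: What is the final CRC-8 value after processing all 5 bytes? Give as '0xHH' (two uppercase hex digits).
After byte 1 (0x1F): reg=0x02
After byte 2 (0x27): reg=0xFB
After byte 3 (0xE8): reg=0x79
After byte 4 (0x18): reg=0x20
After byte 5 (0x54): reg=0x4B

Answer: 0x4B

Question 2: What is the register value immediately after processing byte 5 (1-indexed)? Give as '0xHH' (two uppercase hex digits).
Answer: 0x4B

Derivation:
After byte 1 (0x1F): reg=0x02
After byte 2 (0x27): reg=0xFB
After byte 3 (0xE8): reg=0x79
After byte 4 (0x18): reg=0x20
After byte 5 (0x54): reg=0x4B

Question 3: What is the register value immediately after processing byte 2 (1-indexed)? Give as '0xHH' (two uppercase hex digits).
After byte 1 (0x1F): reg=0x02
After byte 2 (0x27): reg=0xFB

Answer: 0xFB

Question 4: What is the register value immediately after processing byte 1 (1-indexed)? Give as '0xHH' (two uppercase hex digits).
Answer: 0x02

Derivation:
After byte 1 (0x1F): reg=0x02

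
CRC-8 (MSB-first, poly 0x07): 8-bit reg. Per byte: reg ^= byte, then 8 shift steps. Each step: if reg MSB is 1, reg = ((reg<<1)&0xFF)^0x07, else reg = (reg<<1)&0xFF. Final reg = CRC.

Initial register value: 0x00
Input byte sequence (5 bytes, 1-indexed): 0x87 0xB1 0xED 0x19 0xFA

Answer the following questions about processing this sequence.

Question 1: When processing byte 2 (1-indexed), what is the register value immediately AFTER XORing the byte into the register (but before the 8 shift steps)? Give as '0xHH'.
Register before byte 2: 0x9C
Byte 2: 0xB1
0x9C XOR 0xB1 = 0x2D

Answer: 0x2D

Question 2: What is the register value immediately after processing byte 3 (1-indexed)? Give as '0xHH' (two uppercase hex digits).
Answer: 0xCA

Derivation:
After byte 1 (0x87): reg=0x9C
After byte 2 (0xB1): reg=0xC3
After byte 3 (0xED): reg=0xCA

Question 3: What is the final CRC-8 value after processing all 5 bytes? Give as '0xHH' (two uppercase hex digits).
Answer: 0x6D

Derivation:
After byte 1 (0x87): reg=0x9C
After byte 2 (0xB1): reg=0xC3
After byte 3 (0xED): reg=0xCA
After byte 4 (0x19): reg=0x37
After byte 5 (0xFA): reg=0x6D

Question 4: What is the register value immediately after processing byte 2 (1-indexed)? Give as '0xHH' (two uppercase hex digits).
After byte 1 (0x87): reg=0x9C
After byte 2 (0xB1): reg=0xC3

Answer: 0xC3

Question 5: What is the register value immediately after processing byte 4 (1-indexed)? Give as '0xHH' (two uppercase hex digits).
Answer: 0x37

Derivation:
After byte 1 (0x87): reg=0x9C
After byte 2 (0xB1): reg=0xC3
After byte 3 (0xED): reg=0xCA
After byte 4 (0x19): reg=0x37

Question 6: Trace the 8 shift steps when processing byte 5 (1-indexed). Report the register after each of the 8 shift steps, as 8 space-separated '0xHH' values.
Answer: 0x9D 0x3D 0x7A 0xF4 0xEF 0xD9 0xB5 0x6D

Derivation:
After byte 1 (0x87): reg=0x9C
After byte 2 (0xB1): reg=0xC3
After byte 3 (0xED): reg=0xCA
After byte 4 (0x19): reg=0x37
Register before byte 5: 0x37
After XOR with byte 0xFA: 0xCD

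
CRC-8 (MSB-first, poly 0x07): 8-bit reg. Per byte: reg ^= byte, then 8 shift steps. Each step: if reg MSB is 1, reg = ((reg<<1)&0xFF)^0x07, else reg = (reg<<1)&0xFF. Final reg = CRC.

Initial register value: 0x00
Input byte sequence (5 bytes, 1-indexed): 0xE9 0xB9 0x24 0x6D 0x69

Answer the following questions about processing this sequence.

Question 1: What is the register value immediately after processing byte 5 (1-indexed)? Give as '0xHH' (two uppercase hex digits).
After byte 1 (0xE9): reg=0x91
After byte 2 (0xB9): reg=0xD8
After byte 3 (0x24): reg=0xFA
After byte 4 (0x6D): reg=0xEC
After byte 5 (0x69): reg=0x92

Answer: 0x92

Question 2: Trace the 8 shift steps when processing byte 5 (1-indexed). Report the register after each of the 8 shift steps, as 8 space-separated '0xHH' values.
Answer: 0x0D 0x1A 0x34 0x68 0xD0 0xA7 0x49 0x92

Derivation:
After byte 1 (0xE9): reg=0x91
After byte 2 (0xB9): reg=0xD8
After byte 3 (0x24): reg=0xFA
After byte 4 (0x6D): reg=0xEC
Register before byte 5: 0xEC
After XOR with byte 0x69: 0x85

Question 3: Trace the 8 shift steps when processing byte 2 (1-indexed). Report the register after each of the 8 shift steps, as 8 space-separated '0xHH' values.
After byte 1 (0xE9): reg=0x91
Register before byte 2: 0x91
After XOR with byte 0xB9: 0x28

Answer: 0x50 0xA0 0x47 0x8E 0x1B 0x36 0x6C 0xD8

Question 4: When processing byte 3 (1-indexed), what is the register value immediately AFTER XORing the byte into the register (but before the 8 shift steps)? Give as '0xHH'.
Answer: 0xFC

Derivation:
Register before byte 3: 0xD8
Byte 3: 0x24
0xD8 XOR 0x24 = 0xFC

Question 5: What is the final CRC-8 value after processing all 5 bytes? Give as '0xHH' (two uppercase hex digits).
Answer: 0x92

Derivation:
After byte 1 (0xE9): reg=0x91
After byte 2 (0xB9): reg=0xD8
After byte 3 (0x24): reg=0xFA
After byte 4 (0x6D): reg=0xEC
After byte 5 (0x69): reg=0x92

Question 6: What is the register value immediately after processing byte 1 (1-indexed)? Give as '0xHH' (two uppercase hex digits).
After byte 1 (0xE9): reg=0x91

Answer: 0x91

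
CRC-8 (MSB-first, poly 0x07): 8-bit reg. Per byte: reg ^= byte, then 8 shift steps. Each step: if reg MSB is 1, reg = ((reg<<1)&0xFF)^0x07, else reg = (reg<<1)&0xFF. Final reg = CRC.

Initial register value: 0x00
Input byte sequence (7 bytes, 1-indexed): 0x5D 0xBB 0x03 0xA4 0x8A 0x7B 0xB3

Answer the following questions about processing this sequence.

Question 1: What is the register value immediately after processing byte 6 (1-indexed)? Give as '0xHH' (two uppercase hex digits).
After byte 1 (0x5D): reg=0x94
After byte 2 (0xBB): reg=0xCD
After byte 3 (0x03): reg=0x64
After byte 4 (0xA4): reg=0x4E
After byte 5 (0x8A): reg=0x52
After byte 6 (0x7B): reg=0xDF

Answer: 0xDF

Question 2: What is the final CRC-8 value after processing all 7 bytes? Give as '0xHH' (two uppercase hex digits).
After byte 1 (0x5D): reg=0x94
After byte 2 (0xBB): reg=0xCD
After byte 3 (0x03): reg=0x64
After byte 4 (0xA4): reg=0x4E
After byte 5 (0x8A): reg=0x52
After byte 6 (0x7B): reg=0xDF
After byte 7 (0xB3): reg=0x03

Answer: 0x03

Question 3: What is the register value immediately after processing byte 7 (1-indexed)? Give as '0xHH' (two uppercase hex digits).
After byte 1 (0x5D): reg=0x94
After byte 2 (0xBB): reg=0xCD
After byte 3 (0x03): reg=0x64
After byte 4 (0xA4): reg=0x4E
After byte 5 (0x8A): reg=0x52
After byte 6 (0x7B): reg=0xDF
After byte 7 (0xB3): reg=0x03

Answer: 0x03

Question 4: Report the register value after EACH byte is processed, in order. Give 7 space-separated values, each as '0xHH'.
0x94 0xCD 0x64 0x4E 0x52 0xDF 0x03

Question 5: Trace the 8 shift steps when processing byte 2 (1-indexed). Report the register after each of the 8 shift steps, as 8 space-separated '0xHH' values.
After byte 1 (0x5D): reg=0x94
Register before byte 2: 0x94
After XOR with byte 0xBB: 0x2F

Answer: 0x5E 0xBC 0x7F 0xFE 0xFB 0xF1 0xE5 0xCD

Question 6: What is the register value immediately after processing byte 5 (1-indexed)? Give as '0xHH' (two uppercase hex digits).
After byte 1 (0x5D): reg=0x94
After byte 2 (0xBB): reg=0xCD
After byte 3 (0x03): reg=0x64
After byte 4 (0xA4): reg=0x4E
After byte 5 (0x8A): reg=0x52

Answer: 0x52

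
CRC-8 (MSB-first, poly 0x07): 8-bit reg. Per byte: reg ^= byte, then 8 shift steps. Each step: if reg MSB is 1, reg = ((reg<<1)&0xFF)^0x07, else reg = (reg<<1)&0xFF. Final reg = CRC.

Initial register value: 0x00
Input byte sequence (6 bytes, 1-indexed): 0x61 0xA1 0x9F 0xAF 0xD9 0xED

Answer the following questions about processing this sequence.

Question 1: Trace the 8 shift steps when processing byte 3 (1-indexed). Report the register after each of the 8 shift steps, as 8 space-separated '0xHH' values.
Answer: 0x22 0x44 0x88 0x17 0x2E 0x5C 0xB8 0x77

Derivation:
After byte 1 (0x61): reg=0x20
After byte 2 (0xA1): reg=0x8E
Register before byte 3: 0x8E
After XOR with byte 0x9F: 0x11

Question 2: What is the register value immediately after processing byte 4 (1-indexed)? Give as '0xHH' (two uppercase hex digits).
After byte 1 (0x61): reg=0x20
After byte 2 (0xA1): reg=0x8E
After byte 3 (0x9F): reg=0x77
After byte 4 (0xAF): reg=0x06

Answer: 0x06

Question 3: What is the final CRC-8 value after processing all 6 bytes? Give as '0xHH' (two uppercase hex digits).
After byte 1 (0x61): reg=0x20
After byte 2 (0xA1): reg=0x8E
After byte 3 (0x9F): reg=0x77
After byte 4 (0xAF): reg=0x06
After byte 5 (0xD9): reg=0x13
After byte 6 (0xED): reg=0xF4

Answer: 0xF4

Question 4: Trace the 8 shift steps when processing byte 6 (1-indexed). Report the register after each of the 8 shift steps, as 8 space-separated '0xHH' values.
After byte 1 (0x61): reg=0x20
After byte 2 (0xA1): reg=0x8E
After byte 3 (0x9F): reg=0x77
After byte 4 (0xAF): reg=0x06
After byte 5 (0xD9): reg=0x13
Register before byte 6: 0x13
After XOR with byte 0xED: 0xFE

Answer: 0xFB 0xF1 0xE5 0xCD 0x9D 0x3D 0x7A 0xF4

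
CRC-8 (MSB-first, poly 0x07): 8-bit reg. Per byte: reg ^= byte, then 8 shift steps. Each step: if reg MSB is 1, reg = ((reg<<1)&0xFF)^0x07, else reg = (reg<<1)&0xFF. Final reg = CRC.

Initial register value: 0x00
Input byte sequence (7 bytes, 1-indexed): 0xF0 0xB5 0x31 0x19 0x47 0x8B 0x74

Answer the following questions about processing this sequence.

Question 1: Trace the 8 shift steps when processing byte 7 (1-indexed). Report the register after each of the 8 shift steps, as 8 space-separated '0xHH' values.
After byte 1 (0xF0): reg=0xDE
After byte 2 (0xB5): reg=0x16
After byte 3 (0x31): reg=0xF5
After byte 4 (0x19): reg=0x8A
After byte 5 (0x47): reg=0x6D
After byte 6 (0x8B): reg=0xBC
Register before byte 7: 0xBC
After XOR with byte 0x74: 0xC8

Answer: 0x97 0x29 0x52 0xA4 0x4F 0x9E 0x3B 0x76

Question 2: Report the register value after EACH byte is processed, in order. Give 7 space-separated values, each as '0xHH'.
0xDE 0x16 0xF5 0x8A 0x6D 0xBC 0x76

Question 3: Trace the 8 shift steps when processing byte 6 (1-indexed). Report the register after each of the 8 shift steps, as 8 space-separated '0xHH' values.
Answer: 0xCB 0x91 0x25 0x4A 0x94 0x2F 0x5E 0xBC

Derivation:
After byte 1 (0xF0): reg=0xDE
After byte 2 (0xB5): reg=0x16
After byte 3 (0x31): reg=0xF5
After byte 4 (0x19): reg=0x8A
After byte 5 (0x47): reg=0x6D
Register before byte 6: 0x6D
After XOR with byte 0x8B: 0xE6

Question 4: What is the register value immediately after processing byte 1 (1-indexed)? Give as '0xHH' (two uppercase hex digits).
After byte 1 (0xF0): reg=0xDE

Answer: 0xDE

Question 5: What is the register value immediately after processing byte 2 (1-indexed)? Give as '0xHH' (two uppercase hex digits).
After byte 1 (0xF0): reg=0xDE
After byte 2 (0xB5): reg=0x16

Answer: 0x16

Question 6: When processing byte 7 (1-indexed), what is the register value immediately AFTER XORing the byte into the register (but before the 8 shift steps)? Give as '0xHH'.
Register before byte 7: 0xBC
Byte 7: 0x74
0xBC XOR 0x74 = 0xC8

Answer: 0xC8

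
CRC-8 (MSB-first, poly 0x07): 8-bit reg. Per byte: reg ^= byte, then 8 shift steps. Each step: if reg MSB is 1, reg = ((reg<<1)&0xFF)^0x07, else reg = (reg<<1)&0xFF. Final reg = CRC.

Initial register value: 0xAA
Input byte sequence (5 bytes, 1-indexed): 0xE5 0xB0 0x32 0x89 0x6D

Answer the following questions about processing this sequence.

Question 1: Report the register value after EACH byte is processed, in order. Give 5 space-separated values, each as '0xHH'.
0xEA 0x81 0x10 0xC6 0x58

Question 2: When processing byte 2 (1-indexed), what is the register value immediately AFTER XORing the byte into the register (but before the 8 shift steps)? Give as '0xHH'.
Register before byte 2: 0xEA
Byte 2: 0xB0
0xEA XOR 0xB0 = 0x5A

Answer: 0x5A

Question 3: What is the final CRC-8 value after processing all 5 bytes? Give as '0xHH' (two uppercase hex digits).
Answer: 0x58

Derivation:
After byte 1 (0xE5): reg=0xEA
After byte 2 (0xB0): reg=0x81
After byte 3 (0x32): reg=0x10
After byte 4 (0x89): reg=0xC6
After byte 5 (0x6D): reg=0x58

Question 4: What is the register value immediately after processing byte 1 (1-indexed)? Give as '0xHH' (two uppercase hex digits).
Answer: 0xEA

Derivation:
After byte 1 (0xE5): reg=0xEA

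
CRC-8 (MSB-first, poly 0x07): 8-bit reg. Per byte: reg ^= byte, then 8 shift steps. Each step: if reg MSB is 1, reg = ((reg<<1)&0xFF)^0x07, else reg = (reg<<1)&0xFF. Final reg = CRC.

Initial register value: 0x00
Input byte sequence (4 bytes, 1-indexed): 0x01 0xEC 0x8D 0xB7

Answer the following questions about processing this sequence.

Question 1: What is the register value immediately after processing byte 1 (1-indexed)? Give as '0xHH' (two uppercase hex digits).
After byte 1 (0x01): reg=0x07

Answer: 0x07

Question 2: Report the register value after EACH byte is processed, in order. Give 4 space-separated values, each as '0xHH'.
0x07 0x9F 0x7E 0x71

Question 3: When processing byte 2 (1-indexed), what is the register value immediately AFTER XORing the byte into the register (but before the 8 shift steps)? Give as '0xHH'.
Register before byte 2: 0x07
Byte 2: 0xEC
0x07 XOR 0xEC = 0xEB

Answer: 0xEB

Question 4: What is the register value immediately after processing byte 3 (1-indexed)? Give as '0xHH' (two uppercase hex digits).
Answer: 0x7E

Derivation:
After byte 1 (0x01): reg=0x07
After byte 2 (0xEC): reg=0x9F
After byte 3 (0x8D): reg=0x7E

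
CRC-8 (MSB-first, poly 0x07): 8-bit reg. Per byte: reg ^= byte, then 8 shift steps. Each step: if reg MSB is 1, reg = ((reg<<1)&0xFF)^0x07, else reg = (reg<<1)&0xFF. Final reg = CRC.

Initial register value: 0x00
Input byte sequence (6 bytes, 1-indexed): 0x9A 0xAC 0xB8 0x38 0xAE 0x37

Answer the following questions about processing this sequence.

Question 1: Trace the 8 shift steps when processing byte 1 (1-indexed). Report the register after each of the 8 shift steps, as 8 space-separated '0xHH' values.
Register before byte 1: 0x00
After XOR with byte 0x9A: 0x9A

Answer: 0x33 0x66 0xCC 0x9F 0x39 0x72 0xE4 0xCF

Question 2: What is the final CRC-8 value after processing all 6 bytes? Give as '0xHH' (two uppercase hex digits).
After byte 1 (0x9A): reg=0xCF
After byte 2 (0xAC): reg=0x2E
After byte 3 (0xB8): reg=0xEB
After byte 4 (0x38): reg=0x37
After byte 5 (0xAE): reg=0xC6
After byte 6 (0x37): reg=0xD9

Answer: 0xD9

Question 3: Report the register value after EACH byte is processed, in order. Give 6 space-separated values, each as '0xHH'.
0xCF 0x2E 0xEB 0x37 0xC6 0xD9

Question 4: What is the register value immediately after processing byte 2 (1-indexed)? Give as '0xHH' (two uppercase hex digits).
After byte 1 (0x9A): reg=0xCF
After byte 2 (0xAC): reg=0x2E

Answer: 0x2E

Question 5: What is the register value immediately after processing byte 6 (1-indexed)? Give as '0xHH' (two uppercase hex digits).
Answer: 0xD9

Derivation:
After byte 1 (0x9A): reg=0xCF
After byte 2 (0xAC): reg=0x2E
After byte 3 (0xB8): reg=0xEB
After byte 4 (0x38): reg=0x37
After byte 5 (0xAE): reg=0xC6
After byte 6 (0x37): reg=0xD9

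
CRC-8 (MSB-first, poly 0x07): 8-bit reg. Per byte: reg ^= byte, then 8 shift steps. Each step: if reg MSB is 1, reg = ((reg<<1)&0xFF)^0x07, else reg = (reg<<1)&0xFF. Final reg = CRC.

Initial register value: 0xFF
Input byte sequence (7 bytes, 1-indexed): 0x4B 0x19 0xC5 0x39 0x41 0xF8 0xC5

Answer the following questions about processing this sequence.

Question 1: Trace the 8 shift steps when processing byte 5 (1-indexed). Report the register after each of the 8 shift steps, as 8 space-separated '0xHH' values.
After byte 1 (0x4B): reg=0x05
After byte 2 (0x19): reg=0x54
After byte 3 (0xC5): reg=0xFE
After byte 4 (0x39): reg=0x5B
Register before byte 5: 0x5B
After XOR with byte 0x41: 0x1A

Answer: 0x34 0x68 0xD0 0xA7 0x49 0x92 0x23 0x46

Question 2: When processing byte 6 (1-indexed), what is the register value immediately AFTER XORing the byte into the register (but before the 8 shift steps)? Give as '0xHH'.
Register before byte 6: 0x46
Byte 6: 0xF8
0x46 XOR 0xF8 = 0xBE

Answer: 0xBE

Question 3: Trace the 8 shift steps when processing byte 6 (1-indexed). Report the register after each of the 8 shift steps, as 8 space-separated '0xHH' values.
After byte 1 (0x4B): reg=0x05
After byte 2 (0x19): reg=0x54
After byte 3 (0xC5): reg=0xFE
After byte 4 (0x39): reg=0x5B
After byte 5 (0x41): reg=0x46
Register before byte 6: 0x46
After XOR with byte 0xF8: 0xBE

Answer: 0x7B 0xF6 0xEB 0xD1 0xA5 0x4D 0x9A 0x33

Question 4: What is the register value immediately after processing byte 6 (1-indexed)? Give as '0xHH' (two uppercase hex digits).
After byte 1 (0x4B): reg=0x05
After byte 2 (0x19): reg=0x54
After byte 3 (0xC5): reg=0xFE
After byte 4 (0x39): reg=0x5B
After byte 5 (0x41): reg=0x46
After byte 6 (0xF8): reg=0x33

Answer: 0x33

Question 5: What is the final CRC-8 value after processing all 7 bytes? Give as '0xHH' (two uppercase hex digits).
Answer: 0xCC

Derivation:
After byte 1 (0x4B): reg=0x05
After byte 2 (0x19): reg=0x54
After byte 3 (0xC5): reg=0xFE
After byte 4 (0x39): reg=0x5B
After byte 5 (0x41): reg=0x46
After byte 6 (0xF8): reg=0x33
After byte 7 (0xC5): reg=0xCC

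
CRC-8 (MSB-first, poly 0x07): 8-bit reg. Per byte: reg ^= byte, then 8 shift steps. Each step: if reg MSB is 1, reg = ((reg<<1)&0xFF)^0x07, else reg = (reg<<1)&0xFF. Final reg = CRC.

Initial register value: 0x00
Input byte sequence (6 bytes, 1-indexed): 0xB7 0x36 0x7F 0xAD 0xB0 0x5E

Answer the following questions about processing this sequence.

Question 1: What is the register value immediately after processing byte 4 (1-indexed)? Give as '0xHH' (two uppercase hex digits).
After byte 1 (0xB7): reg=0x0C
After byte 2 (0x36): reg=0xA6
After byte 3 (0x7F): reg=0x01
After byte 4 (0xAD): reg=0x4D

Answer: 0x4D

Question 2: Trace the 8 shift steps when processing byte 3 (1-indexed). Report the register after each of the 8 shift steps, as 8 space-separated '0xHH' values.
Answer: 0xB5 0x6D 0xDA 0xB3 0x61 0xC2 0x83 0x01

Derivation:
After byte 1 (0xB7): reg=0x0C
After byte 2 (0x36): reg=0xA6
Register before byte 3: 0xA6
After XOR with byte 0x7F: 0xD9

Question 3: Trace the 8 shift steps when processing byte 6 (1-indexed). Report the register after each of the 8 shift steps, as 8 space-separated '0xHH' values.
Answer: 0x41 0x82 0x03 0x06 0x0C 0x18 0x30 0x60

Derivation:
After byte 1 (0xB7): reg=0x0C
After byte 2 (0x36): reg=0xA6
After byte 3 (0x7F): reg=0x01
After byte 4 (0xAD): reg=0x4D
After byte 5 (0xB0): reg=0xFD
Register before byte 6: 0xFD
After XOR with byte 0x5E: 0xA3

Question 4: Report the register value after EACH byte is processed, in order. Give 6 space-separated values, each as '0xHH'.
0x0C 0xA6 0x01 0x4D 0xFD 0x60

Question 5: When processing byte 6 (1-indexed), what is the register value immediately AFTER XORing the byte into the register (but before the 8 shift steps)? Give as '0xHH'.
Answer: 0xA3

Derivation:
Register before byte 6: 0xFD
Byte 6: 0x5E
0xFD XOR 0x5E = 0xA3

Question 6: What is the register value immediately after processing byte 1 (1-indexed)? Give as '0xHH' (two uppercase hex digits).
Answer: 0x0C

Derivation:
After byte 1 (0xB7): reg=0x0C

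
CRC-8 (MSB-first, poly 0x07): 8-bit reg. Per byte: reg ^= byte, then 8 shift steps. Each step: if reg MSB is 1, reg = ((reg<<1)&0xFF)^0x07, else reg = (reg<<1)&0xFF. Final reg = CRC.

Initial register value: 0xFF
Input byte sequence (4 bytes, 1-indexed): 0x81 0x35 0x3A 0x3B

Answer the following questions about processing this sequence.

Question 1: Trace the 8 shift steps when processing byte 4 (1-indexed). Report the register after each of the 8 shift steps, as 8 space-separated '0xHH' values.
After byte 1 (0x81): reg=0x7D
After byte 2 (0x35): reg=0xFF
After byte 3 (0x3A): reg=0x55
Register before byte 4: 0x55
After XOR with byte 0x3B: 0x6E

Answer: 0xDC 0xBF 0x79 0xF2 0xE3 0xC1 0x85 0x0D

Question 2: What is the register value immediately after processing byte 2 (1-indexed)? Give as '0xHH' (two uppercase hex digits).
Answer: 0xFF

Derivation:
After byte 1 (0x81): reg=0x7D
After byte 2 (0x35): reg=0xFF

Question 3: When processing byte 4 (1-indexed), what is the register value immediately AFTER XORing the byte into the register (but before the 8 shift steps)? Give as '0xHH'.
Answer: 0x6E

Derivation:
Register before byte 4: 0x55
Byte 4: 0x3B
0x55 XOR 0x3B = 0x6E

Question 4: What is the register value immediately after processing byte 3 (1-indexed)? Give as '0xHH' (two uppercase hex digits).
Answer: 0x55

Derivation:
After byte 1 (0x81): reg=0x7D
After byte 2 (0x35): reg=0xFF
After byte 3 (0x3A): reg=0x55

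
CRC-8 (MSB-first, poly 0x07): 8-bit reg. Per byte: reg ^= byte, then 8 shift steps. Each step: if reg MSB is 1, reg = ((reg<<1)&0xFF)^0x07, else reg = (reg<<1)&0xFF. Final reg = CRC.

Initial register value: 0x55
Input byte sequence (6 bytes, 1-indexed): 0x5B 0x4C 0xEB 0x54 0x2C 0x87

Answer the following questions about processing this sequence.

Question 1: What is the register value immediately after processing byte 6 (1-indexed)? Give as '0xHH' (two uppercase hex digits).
After byte 1 (0x5B): reg=0x2A
After byte 2 (0x4C): reg=0x35
After byte 3 (0xEB): reg=0x14
After byte 4 (0x54): reg=0xC7
After byte 5 (0x2C): reg=0x9F
After byte 6 (0x87): reg=0x48

Answer: 0x48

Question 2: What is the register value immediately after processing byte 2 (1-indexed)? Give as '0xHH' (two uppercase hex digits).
Answer: 0x35

Derivation:
After byte 1 (0x5B): reg=0x2A
After byte 2 (0x4C): reg=0x35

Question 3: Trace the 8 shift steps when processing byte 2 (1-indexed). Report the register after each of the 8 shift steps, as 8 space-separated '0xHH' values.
Answer: 0xCC 0x9F 0x39 0x72 0xE4 0xCF 0x99 0x35

Derivation:
After byte 1 (0x5B): reg=0x2A
Register before byte 2: 0x2A
After XOR with byte 0x4C: 0x66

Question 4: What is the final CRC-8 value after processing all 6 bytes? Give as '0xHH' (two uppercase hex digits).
Answer: 0x48

Derivation:
After byte 1 (0x5B): reg=0x2A
After byte 2 (0x4C): reg=0x35
After byte 3 (0xEB): reg=0x14
After byte 4 (0x54): reg=0xC7
After byte 5 (0x2C): reg=0x9F
After byte 6 (0x87): reg=0x48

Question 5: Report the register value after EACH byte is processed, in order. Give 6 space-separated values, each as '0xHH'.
0x2A 0x35 0x14 0xC7 0x9F 0x48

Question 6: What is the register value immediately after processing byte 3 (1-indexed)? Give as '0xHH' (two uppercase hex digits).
Answer: 0x14

Derivation:
After byte 1 (0x5B): reg=0x2A
After byte 2 (0x4C): reg=0x35
After byte 3 (0xEB): reg=0x14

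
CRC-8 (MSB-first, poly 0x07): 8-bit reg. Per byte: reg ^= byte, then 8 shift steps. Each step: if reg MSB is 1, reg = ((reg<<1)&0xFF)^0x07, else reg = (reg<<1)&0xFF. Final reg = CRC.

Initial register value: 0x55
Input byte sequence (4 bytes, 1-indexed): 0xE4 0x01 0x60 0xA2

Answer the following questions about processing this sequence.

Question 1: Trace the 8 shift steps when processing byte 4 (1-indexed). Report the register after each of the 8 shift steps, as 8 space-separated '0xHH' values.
Answer: 0x22 0x44 0x88 0x17 0x2E 0x5C 0xB8 0x77

Derivation:
After byte 1 (0xE4): reg=0x1E
After byte 2 (0x01): reg=0x5D
After byte 3 (0x60): reg=0xB3
Register before byte 4: 0xB3
After XOR with byte 0xA2: 0x11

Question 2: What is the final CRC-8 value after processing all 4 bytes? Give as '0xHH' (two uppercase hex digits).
After byte 1 (0xE4): reg=0x1E
After byte 2 (0x01): reg=0x5D
After byte 3 (0x60): reg=0xB3
After byte 4 (0xA2): reg=0x77

Answer: 0x77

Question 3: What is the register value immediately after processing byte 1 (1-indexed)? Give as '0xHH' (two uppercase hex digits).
After byte 1 (0xE4): reg=0x1E

Answer: 0x1E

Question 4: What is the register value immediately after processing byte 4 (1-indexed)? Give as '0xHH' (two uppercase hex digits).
Answer: 0x77

Derivation:
After byte 1 (0xE4): reg=0x1E
After byte 2 (0x01): reg=0x5D
After byte 3 (0x60): reg=0xB3
After byte 4 (0xA2): reg=0x77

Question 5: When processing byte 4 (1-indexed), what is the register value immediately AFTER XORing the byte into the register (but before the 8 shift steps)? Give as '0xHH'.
Answer: 0x11

Derivation:
Register before byte 4: 0xB3
Byte 4: 0xA2
0xB3 XOR 0xA2 = 0x11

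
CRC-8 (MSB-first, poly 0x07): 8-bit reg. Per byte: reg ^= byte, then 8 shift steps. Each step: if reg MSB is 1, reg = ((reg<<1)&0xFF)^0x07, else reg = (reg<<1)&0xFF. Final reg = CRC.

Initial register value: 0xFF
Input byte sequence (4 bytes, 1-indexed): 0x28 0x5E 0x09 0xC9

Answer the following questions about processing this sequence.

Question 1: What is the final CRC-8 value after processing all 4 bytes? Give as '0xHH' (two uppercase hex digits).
Answer: 0x6B

Derivation:
After byte 1 (0x28): reg=0x2B
After byte 2 (0x5E): reg=0x4C
After byte 3 (0x09): reg=0xDC
After byte 4 (0xC9): reg=0x6B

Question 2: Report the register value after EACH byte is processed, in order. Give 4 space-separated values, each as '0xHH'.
0x2B 0x4C 0xDC 0x6B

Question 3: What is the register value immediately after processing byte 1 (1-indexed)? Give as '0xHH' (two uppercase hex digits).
After byte 1 (0x28): reg=0x2B

Answer: 0x2B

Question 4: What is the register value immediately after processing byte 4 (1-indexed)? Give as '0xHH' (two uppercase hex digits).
After byte 1 (0x28): reg=0x2B
After byte 2 (0x5E): reg=0x4C
After byte 3 (0x09): reg=0xDC
After byte 4 (0xC9): reg=0x6B

Answer: 0x6B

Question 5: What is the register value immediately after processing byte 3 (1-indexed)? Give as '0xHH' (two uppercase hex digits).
After byte 1 (0x28): reg=0x2B
After byte 2 (0x5E): reg=0x4C
After byte 3 (0x09): reg=0xDC

Answer: 0xDC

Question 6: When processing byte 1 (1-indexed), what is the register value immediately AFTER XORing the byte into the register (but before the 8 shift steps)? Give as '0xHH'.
Answer: 0xD7

Derivation:
Register before byte 1: 0xFF
Byte 1: 0x28
0xFF XOR 0x28 = 0xD7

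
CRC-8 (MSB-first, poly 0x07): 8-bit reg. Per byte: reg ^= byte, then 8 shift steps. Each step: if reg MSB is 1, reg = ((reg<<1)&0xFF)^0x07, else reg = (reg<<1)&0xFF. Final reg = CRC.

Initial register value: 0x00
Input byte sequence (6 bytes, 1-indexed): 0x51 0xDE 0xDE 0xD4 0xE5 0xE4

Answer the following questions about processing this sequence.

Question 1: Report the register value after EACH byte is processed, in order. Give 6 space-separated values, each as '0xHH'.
0xB0 0x0D 0x37 0xA7 0xC9 0xC3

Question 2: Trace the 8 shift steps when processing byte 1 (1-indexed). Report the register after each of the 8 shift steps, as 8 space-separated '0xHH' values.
Register before byte 1: 0x00
After XOR with byte 0x51: 0x51

Answer: 0xA2 0x43 0x86 0x0B 0x16 0x2C 0x58 0xB0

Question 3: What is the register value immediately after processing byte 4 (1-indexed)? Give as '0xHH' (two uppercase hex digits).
Answer: 0xA7

Derivation:
After byte 1 (0x51): reg=0xB0
After byte 2 (0xDE): reg=0x0D
After byte 3 (0xDE): reg=0x37
After byte 4 (0xD4): reg=0xA7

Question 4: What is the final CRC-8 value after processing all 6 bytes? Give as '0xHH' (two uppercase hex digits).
Answer: 0xC3

Derivation:
After byte 1 (0x51): reg=0xB0
After byte 2 (0xDE): reg=0x0D
After byte 3 (0xDE): reg=0x37
After byte 4 (0xD4): reg=0xA7
After byte 5 (0xE5): reg=0xC9
After byte 6 (0xE4): reg=0xC3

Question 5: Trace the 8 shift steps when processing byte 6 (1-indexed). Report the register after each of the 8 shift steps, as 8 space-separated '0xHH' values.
Answer: 0x5A 0xB4 0x6F 0xDE 0xBB 0x71 0xE2 0xC3

Derivation:
After byte 1 (0x51): reg=0xB0
After byte 2 (0xDE): reg=0x0D
After byte 3 (0xDE): reg=0x37
After byte 4 (0xD4): reg=0xA7
After byte 5 (0xE5): reg=0xC9
Register before byte 6: 0xC9
After XOR with byte 0xE4: 0x2D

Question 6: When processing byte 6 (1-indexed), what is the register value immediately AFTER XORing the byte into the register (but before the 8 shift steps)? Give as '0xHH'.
Answer: 0x2D

Derivation:
Register before byte 6: 0xC9
Byte 6: 0xE4
0xC9 XOR 0xE4 = 0x2D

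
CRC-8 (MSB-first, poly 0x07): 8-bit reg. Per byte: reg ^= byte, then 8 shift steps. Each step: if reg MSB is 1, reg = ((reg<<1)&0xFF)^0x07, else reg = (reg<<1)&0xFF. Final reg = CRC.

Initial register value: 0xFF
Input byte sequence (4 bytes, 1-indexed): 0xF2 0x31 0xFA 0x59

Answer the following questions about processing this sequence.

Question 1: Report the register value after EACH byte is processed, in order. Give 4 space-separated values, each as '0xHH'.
0x23 0x7E 0x95 0x6A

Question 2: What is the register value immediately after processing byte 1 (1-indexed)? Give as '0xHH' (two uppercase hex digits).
After byte 1 (0xF2): reg=0x23

Answer: 0x23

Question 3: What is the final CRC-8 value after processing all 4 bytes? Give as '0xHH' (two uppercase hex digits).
After byte 1 (0xF2): reg=0x23
After byte 2 (0x31): reg=0x7E
After byte 3 (0xFA): reg=0x95
After byte 4 (0x59): reg=0x6A

Answer: 0x6A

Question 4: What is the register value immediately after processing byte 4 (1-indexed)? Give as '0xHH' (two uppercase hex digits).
Answer: 0x6A

Derivation:
After byte 1 (0xF2): reg=0x23
After byte 2 (0x31): reg=0x7E
After byte 3 (0xFA): reg=0x95
After byte 4 (0x59): reg=0x6A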